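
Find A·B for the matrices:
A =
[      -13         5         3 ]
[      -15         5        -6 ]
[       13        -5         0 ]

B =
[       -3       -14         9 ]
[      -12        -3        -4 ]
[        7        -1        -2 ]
AB =
[        0       164      -143 ]
[      -57       201      -143 ]
[       21      -167       137 ]

Matrix multiplication: (AB)[i][j] = sum over k of A[i][k] * B[k][j].
  (AB)[0][0] = (-13)*(-3) + (5)*(-12) + (3)*(7) = 0
  (AB)[0][1] = (-13)*(-14) + (5)*(-3) + (3)*(-1) = 164
  (AB)[0][2] = (-13)*(9) + (5)*(-4) + (3)*(-2) = -143
  (AB)[1][0] = (-15)*(-3) + (5)*(-12) + (-6)*(7) = -57
  (AB)[1][1] = (-15)*(-14) + (5)*(-3) + (-6)*(-1) = 201
  (AB)[1][2] = (-15)*(9) + (5)*(-4) + (-6)*(-2) = -143
  (AB)[2][0] = (13)*(-3) + (-5)*(-12) + (0)*(7) = 21
  (AB)[2][1] = (13)*(-14) + (-5)*(-3) + (0)*(-1) = -167
  (AB)[2][2] = (13)*(9) + (-5)*(-4) + (0)*(-2) = 137
AB =
[        0       164      -143 ]
[      -57       201      -143 ]
[       21      -167       137 ]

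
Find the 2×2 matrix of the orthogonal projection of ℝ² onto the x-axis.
[[1, 0], [0, 0]]

The orthogonal projection onto the line spanned by a nonzero vector u = (a, b) has matrix P = (u uᵀ) / (uᵀ u) = (1/(a² + b²)) · [[a², ab], [ab, b²]].
Here u = (1, 0), so a² + b² = 1 + 0 = 1.
P = (1/1) · [[1, 0], [0, 0]] = [[1, 0], [0, 0]].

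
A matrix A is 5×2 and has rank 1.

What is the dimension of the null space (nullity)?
1

The rank-nullity theorem for an m×n matrix states:
rank(A) + nullity(A) = n (the number of columns).
Here n = 2 and rank(A) = 1, so nullity(A) = 2 - 1 = 1.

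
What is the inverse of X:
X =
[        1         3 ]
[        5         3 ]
det(X) = -12
X⁻¹ =
[     -1/4       1/4 ]
[     5/12     -1/12 ]

For a 2×2 matrix X = [[a, b], [c, d]] with det(X) ≠ 0, X⁻¹ = (1/det(X)) * [[d, -b], [-c, a]].
det(X) = (1)*(3) - (3)*(5) = 3 - 15 = -12.
X⁻¹ = (1/-12) * [[3, -3], [-5, 1]].
Dividing each entry by -12 and reducing:
X⁻¹ =
[     -1/4       1/4 ]
[     5/12     -1/12 ]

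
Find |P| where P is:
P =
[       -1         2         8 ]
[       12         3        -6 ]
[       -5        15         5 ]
det(P) = 1395

Expand along row 0 (cofactor expansion): det(P) = a*(e*i - f*h) - b*(d*i - f*g) + c*(d*h - e*g), where the 3×3 is [[a, b, c], [d, e, f], [g, h, i]].
Minor M_00 = (3)*(5) - (-6)*(15) = 15 + 90 = 105.
Minor M_01 = (12)*(5) - (-6)*(-5) = 60 - 30 = 30.
Minor M_02 = (12)*(15) - (3)*(-5) = 180 + 15 = 195.
det(P) = (-1)*(105) - (2)*(30) + (8)*(195) = -105 - 60 + 1560 = 1395.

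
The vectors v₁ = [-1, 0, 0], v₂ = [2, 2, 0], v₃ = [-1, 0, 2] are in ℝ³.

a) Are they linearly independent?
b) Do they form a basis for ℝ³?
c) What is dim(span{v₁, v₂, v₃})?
Yes independent, yes basis, dim = 3

Stack v₁, v₂, v₃ as rows of a 3×3 matrix.
[[-1, 0, 0]; [2, 2, 0]; [-1, 0, 2]] is already lower triangular with nonzero diagonal entries (-1, 2, 2), so its determinant is the product of the diagonal entries, det = (-1)·(2)·(2) = -4 ≠ 0, and the rows are linearly independent.
Three linearly independent vectors in ℝ³ form a basis for ℝ³, so dim(span{v₁,v₂,v₃}) = 3.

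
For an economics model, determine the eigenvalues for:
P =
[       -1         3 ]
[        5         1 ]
λ = -4, 4

Solve det(P - λI) = 0. For a 2×2 matrix the characteristic equation is λ² - (trace)λ + det = 0.
trace(P) = a + d = -1 + 1 = 0.
det(P) = a*d - b*c = (-1)*(1) - (3)*(5) = -1 - 15 = -16.
Characteristic equation: λ² - (0)λ + (-16) = 0.
Discriminant = (0)² - 4*(-16) = 0 + 64 = 64.
λ = (0 ± √64) / 2 = (0 ± 8) / 2 = -4, 4.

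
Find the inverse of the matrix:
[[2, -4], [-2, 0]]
[[0, -1/2], [-1/4, -1/4]]

For [[a,b],[c,d]], inverse = (1/det)·[[d,-b],[-c,a]]
det = 2·0 - -4·-2 = -8
Inverse = (1/-8)·[[0, 4], [2, 2]]
        = [[0, -1/2], [-1/4, -1/4]]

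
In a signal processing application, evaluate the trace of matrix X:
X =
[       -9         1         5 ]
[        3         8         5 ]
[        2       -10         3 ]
tr(X) = -9 + 8 + 3 = 2

The trace of a square matrix is the sum of its diagonal entries.
Diagonal entries of X: X[0][0] = -9, X[1][1] = 8, X[2][2] = 3.
tr(X) = -9 + 8 + 3 = 2.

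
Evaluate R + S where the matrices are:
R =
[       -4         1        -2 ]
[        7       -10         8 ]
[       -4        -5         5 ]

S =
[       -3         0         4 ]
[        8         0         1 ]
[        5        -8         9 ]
R + S =
[       -7         1         2 ]
[       15       -10         9 ]
[        1       -13        14 ]

Matrix addition is elementwise: (R+S)[i][j] = R[i][j] + S[i][j].
  (R+S)[0][0] = (-4) + (-3) = -7
  (R+S)[0][1] = (1) + (0) = 1
  (R+S)[0][2] = (-2) + (4) = 2
  (R+S)[1][0] = (7) + (8) = 15
  (R+S)[1][1] = (-10) + (0) = -10
  (R+S)[1][2] = (8) + (1) = 9
  (R+S)[2][0] = (-4) + (5) = 1
  (R+S)[2][1] = (-5) + (-8) = -13
  (R+S)[2][2] = (5) + (9) = 14
R + S =
[       -7         1         2 ]
[       15       -10         9 ]
[        1       -13        14 ]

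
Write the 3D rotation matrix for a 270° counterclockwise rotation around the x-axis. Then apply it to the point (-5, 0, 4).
R = [[1, 0, 0], [0, 0, 1], [0, -1, 0]]; R·(-5, 0, 4) = (-5, 4, 0)

Rotation matrix for 270° around x-axis:
cos(270°) = 0, sin(270°) = -1
R = [[1, 0, 0], [0, 0, 1], [0, -1, 0]]
Apply to (-5, 0, 4): R·[-5, 0, 4]ᵀ = (-5, 4, 0)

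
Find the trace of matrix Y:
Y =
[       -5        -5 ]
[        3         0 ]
tr(Y) = -5 + 0 = -5

The trace of a square matrix is the sum of its diagonal entries.
Diagonal entries of Y: Y[0][0] = -5, Y[1][1] = 0.
tr(Y) = -5 + 0 = -5.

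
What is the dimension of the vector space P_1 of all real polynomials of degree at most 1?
Dimension = 2

A polynomial of degree at most 1 can be written as a₀ + a₁x, with 2 free coefficients a₀, a₁.
The set {1, x} is a basis: it spans P_1 (every such polynomial is a linear combination of these) and is linearly independent (a polynomial is zero iff all its coefficients are zero).
Therefore dim(P_1) = 1 + 1 = 2.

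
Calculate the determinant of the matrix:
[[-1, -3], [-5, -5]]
-10

For a 2×2 matrix [[a, b], [c, d]], det = ad - bc
det = (-1)(-5) - (-3)(-5) = 5 - 15 = -10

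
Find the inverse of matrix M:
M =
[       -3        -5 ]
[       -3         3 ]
det(M) = -24
M⁻¹ =
[     -1/8     -5/24 ]
[     -1/8       1/8 ]

For a 2×2 matrix M = [[a, b], [c, d]] with det(M) ≠ 0, M⁻¹ = (1/det(M)) * [[d, -b], [-c, a]].
det(M) = (-3)*(3) - (-5)*(-3) = -9 - 15 = -24.
M⁻¹ = (1/-24) * [[3, 5], [3, -3]].
Dividing each entry by -24 and reducing:
M⁻¹ =
[     -1/8     -5/24 ]
[     -1/8       1/8 ]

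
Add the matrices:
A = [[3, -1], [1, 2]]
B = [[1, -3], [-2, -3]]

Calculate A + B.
[[4, -4], [-1, -1]]

Add corresponding elements:
(3)+(1)=4
(-1)+(-3)=-4
(1)+(-2)=-1
(2)+(-3)=-1
A + B = [[4, -4], [-1, -1]]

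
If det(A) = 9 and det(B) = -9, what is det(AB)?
-81

Use the multiplicative property of determinants: det(AB) = det(A)*det(B).
det(AB) = (9)*(-9) = -81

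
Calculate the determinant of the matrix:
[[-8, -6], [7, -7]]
98

For a 2×2 matrix [[a, b], [c, d]], det = ad - bc
det = (-8)(-7) - (-6)(7) = 56 - -42 = 98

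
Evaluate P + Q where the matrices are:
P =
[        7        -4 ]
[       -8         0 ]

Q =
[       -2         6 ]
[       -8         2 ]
P + Q =
[        5         2 ]
[      -16         2 ]

Matrix addition is elementwise: (P+Q)[i][j] = P[i][j] + Q[i][j].
  (P+Q)[0][0] = (7) + (-2) = 5
  (P+Q)[0][1] = (-4) + (6) = 2
  (P+Q)[1][0] = (-8) + (-8) = -16
  (P+Q)[1][1] = (0) + (2) = 2
P + Q =
[        5         2 ]
[      -16         2 ]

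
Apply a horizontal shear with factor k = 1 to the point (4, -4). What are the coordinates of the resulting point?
(0, -4)

Shear matrix for horizontal shear with factor k = 1:
[[1, 1], [0, 1]]
Result: (4, -4) → (0, -4)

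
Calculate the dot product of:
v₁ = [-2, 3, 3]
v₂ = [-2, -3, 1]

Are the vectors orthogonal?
-2, No

The dot product is the sum of products of corresponding components.
v₁·v₂ = (-2)*(-2) + (3)*(-3) + (3)*(1) = 4 - 9 + 3 = -2.
Two vectors are orthogonal iff their dot product is 0; here the dot product is -2, so the vectors are not orthogonal.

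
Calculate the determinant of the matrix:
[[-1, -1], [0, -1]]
1

For a 2×2 matrix [[a, b], [c, d]], det = ad - bc
det = (-1)(-1) - (-1)(0) = 1 - 0 = 1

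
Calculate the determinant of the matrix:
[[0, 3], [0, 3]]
0

For a 2×2 matrix [[a, b], [c, d]], det = ad - bc
det = (0)(3) - (3)(0) = 0 - 0 = 0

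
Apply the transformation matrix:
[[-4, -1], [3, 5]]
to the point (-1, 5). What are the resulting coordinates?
(-1, 22)

Matrix multiplication:
[[-4, -1], [3, 5]] × [-1, 5]ᵀ
= [-4×-1 + -1×5, 3×-1 + 5×5]ᵀ
= [-1.0000, 22.0000]ᵀ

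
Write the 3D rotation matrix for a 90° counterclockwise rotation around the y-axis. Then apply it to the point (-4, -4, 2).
R = [[0, 0, 1], [0, 1, 0], [-1, 0, 0]]; R·(-4, -4, 2) = (2, -4, 4)

Rotation matrix for 90° around y-axis:
cos(90°) = 0, sin(90°) = 1
R = [[0, 0, 1], [0, 1, 0], [-1, 0, 0]]
Apply to (-4, -4, 2): R·[-4, -4, 2]ᵀ = (2, -4, 4)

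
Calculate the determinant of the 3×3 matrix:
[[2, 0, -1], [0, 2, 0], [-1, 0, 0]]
-2

Expansion along first row:
det = 2·det([[2,0],[0,0]]) - 0·det([[0,0],[-1,0]]) + -1·det([[0,2],[-1,0]])
    = 2·(2·0 - 0·0) - 0·(0·0 - 0·-1) + -1·(0·0 - 2·-1)
    = 2·0 - 0·0 + -1·2
    = 0 + 0 + -2 = -2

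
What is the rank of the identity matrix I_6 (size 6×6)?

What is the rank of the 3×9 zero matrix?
rank(I_6) = 6, rank(0) = 0

The identity I_6 has 6 columns that are the standard basis vectors e_1, …, e_6. These are linearly independent, so all 6 columns are pivots and rank(I_6) = 6.
The 3×9 zero matrix has every entry zero, so every row is the zero row and there are no pivots; rank(0) = 0.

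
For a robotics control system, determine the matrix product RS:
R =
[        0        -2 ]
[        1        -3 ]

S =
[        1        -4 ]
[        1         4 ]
RS =
[       -2        -8 ]
[       -2       -16 ]

Matrix multiplication: (RS)[i][j] = sum over k of R[i][k] * S[k][j].
  (RS)[0][0] = (0)*(1) + (-2)*(1) = -2
  (RS)[0][1] = (0)*(-4) + (-2)*(4) = -8
  (RS)[1][0] = (1)*(1) + (-3)*(1) = -2
  (RS)[1][1] = (1)*(-4) + (-3)*(4) = -16
RS =
[       -2        -8 ]
[       -2       -16 ]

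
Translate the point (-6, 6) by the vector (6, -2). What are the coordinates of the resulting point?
(0, 4)

Translation by (6, -2):
x' = -6 + 6 = 0
y' = 6 + -2 = 4
Homogeneous matrix: [[1, 0, 6], [0, 1, -2], [0, 0, 1]]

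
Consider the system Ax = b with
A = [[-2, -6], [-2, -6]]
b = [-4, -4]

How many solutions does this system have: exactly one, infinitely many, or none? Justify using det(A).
Infinitely many solutions

det(A) = (-2)*(-6) - (-6)*(-2) = 0, so A is singular (column 2 is 3 times column 1).
b = [-4, -4] = 2 * column 1 of A, so b lies in the column space of A.
A singular matrix whose right-hand side is in its column space gives a 1-parameter family of solutions — infinitely many.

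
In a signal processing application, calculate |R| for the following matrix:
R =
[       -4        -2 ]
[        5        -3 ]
det(R) = 22

For a 2×2 matrix [[a, b], [c, d]], det = a*d - b*c.
det(R) = (-4)*(-3) - (-2)*(5) = 12 + 10 = 22.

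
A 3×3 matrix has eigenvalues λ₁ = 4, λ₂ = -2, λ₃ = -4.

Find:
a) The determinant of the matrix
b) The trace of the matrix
det = 32, trace = -2

Two standard eigenvalue identities:
- det(A) equals the product of the eigenvalues (counted with multiplicity).
- trace(A) equals the sum of the eigenvalues.
det(A) = (4)*(-2)*(-4) = 32.
trace(A) = 4 - 2 - 4 = -2.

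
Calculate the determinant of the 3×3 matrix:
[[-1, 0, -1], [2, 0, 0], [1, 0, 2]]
0

Expansion along first row:
det = -1·det([[0,0],[0,2]]) - 0·det([[2,0],[1,2]]) + -1·det([[2,0],[1,0]])
    = -1·(0·2 - 0·0) - 0·(2·2 - 0·1) + -1·(2·0 - 0·1)
    = -1·0 - 0·4 + -1·0
    = 0 + 0 + 0 = 0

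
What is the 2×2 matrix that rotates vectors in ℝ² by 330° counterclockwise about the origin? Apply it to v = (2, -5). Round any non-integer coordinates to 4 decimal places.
R = [[√3/2, 1/2], [-1/2, √3/2]]; R·v = (-0.7679, -5.3301)

A counterclockwise rotation by angle θ in ℝ² has matrix R(θ) = [[cos θ, -sin θ], [sin θ, cos θ]].
For θ = 330°: cos θ = √3/2, sin θ = -1/2.
R(330°) = [[√3/2, 1/2], [-1/2, √3/2]].
R·v = [√3/2·2 + (1/2)·-5, -1/2·2 + √3/2·-5] = (-0.7679, -5.3301).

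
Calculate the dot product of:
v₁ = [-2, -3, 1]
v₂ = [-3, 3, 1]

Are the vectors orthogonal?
-2, No

The dot product is the sum of products of corresponding components.
v₁·v₂ = (-2)*(-3) + (-3)*(3) + (1)*(1) = 6 - 9 + 1 = -2.
Two vectors are orthogonal iff their dot product is 0; here the dot product is -2, so the vectors are not orthogonal.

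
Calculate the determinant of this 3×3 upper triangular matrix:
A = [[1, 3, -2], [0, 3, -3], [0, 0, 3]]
9

The determinant of a triangular matrix is the product of its diagonal entries (the off-diagonal entries above the diagonal do not affect it).
det(A) = (1) * (3) * (3) = 9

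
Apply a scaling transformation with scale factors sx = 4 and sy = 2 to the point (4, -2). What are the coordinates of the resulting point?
(16, -4)

Scaling matrix:
[[4, 0], [0, 2]]
Result: (4 × 4, -2 × 2) = (16, -4)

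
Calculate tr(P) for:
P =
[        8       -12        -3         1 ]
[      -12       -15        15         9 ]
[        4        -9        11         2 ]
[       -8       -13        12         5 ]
tr(P) = 8 - 15 + 11 + 5 = 9

The trace of a square matrix is the sum of its diagonal entries.
Diagonal entries of P: P[0][0] = 8, P[1][1] = -15, P[2][2] = 11, P[3][3] = 5.
tr(P) = 8 - 15 + 11 + 5 = 9.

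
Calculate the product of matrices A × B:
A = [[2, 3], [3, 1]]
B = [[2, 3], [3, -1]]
[[13, 3], [9, 8]]

Matrix multiplication:
C[0][0] = 2×2 + 3×3 = 13
C[0][1] = 2×3 + 3×-1 = 3
C[1][0] = 3×2 + 1×3 = 9
C[1][1] = 3×3 + 1×-1 = 8
Result: [[13, 3], [9, 8]]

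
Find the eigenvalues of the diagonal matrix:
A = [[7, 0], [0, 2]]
λ₁ = 7, λ₂ = 2

The characteristic polynomial of A is det(A - λI) = (7 - λ)(2 - λ) = 0.
The roots are λ = 7 and λ = 2, so the eigenvalues are the diagonal entries.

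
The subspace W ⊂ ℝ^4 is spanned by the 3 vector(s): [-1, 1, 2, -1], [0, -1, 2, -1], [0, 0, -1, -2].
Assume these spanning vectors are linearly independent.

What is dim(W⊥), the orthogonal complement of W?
dim(W⊥) = 1

For any subspace W of ℝ^n, dim(W) + dim(W⊥) = n (the whole-space dimension).
Here the given 3 vectors are linearly independent, so dim(W) = 3.
Thus dim(W⊥) = n - dim(W) = 4 - 3 = 1.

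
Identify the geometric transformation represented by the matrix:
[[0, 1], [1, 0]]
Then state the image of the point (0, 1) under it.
reflection across the line y = x; image of (0, 1) is (1, 0)

This is a symmetric orthogonal matrix with determinant -1, which characterizes a reflection in ℝ².
The matrix [[0, 1], [1, 0]] represents: reflection across the line y = x.
Applying it to (0, 1): [0·0 + 1·1, 1·0 + 0·1] = (1, 0).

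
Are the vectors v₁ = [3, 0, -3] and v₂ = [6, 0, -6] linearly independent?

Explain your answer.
No, linearly dependent (v₂ = 2·v₁)

Check whether there is a scalar k with v₂ = k·v₁.
Comparing components, k = 2 satisfies 2·[3, 0, -3] = [6, 0, -6].
Since v₂ is a scalar multiple of v₁, the two vectors are linearly dependent.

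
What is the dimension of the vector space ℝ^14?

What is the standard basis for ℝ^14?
Dimension = 14; standard basis = {e_1, e_2, e_3, …, e_14}

ℝ^14 is the space of 14-tuples of real numbers; its dimension is 14.
The standard basis consists of 14 vectors: e_1, e_2, e_3, …, e_14, where e_i is the vector with 1 in position i and 0 elsewhere.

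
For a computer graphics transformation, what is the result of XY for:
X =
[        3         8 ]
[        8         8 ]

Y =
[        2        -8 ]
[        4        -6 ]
XY =
[       38       -72 ]
[       48      -112 ]

Matrix multiplication: (XY)[i][j] = sum over k of X[i][k] * Y[k][j].
  (XY)[0][0] = (3)*(2) + (8)*(4) = 38
  (XY)[0][1] = (3)*(-8) + (8)*(-6) = -72
  (XY)[1][0] = (8)*(2) + (8)*(4) = 48
  (XY)[1][1] = (8)*(-8) + (8)*(-6) = -112
XY =
[       38       -72 ]
[       48      -112 ]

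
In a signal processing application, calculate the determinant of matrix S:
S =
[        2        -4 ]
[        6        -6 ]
det(S) = 12

For a 2×2 matrix [[a, b], [c, d]], det = a*d - b*c.
det(S) = (2)*(-6) - (-4)*(6) = -12 + 24 = 12.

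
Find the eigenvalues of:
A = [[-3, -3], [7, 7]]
λ = 0, 4

Solve det(A - λI) = 0. For a 2×2 matrix this is λ² - (trace)λ + det = 0.
trace(A) = -3 + 7 = 4.
det(A) = (-3)*(7) - (-3)*(7) = -21 + 21 = 0.
Characteristic equation: λ² - (4)λ + (0) = 0.
Discriminant: (4)² - 4*(0) = 16 - 0 = 16.
Roots: λ = (4 ± √16) / 2 = 0, 4.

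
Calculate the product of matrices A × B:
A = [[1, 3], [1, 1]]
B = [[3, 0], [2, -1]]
[[9, -3], [5, -1]]

Matrix multiplication:
C[0][0] = 1×3 + 3×2 = 9
C[0][1] = 1×0 + 3×-1 = -3
C[1][0] = 1×3 + 1×2 = 5
C[1][1] = 1×0 + 1×-1 = -1
Result: [[9, -3], [5, -1]]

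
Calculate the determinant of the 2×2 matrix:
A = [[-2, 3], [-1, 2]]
-1

For A = [[a, b], [c, d]], det(A) = a*d - b*c.
det(A) = (-2)*(2) - (3)*(-1) = -4 - -3 = -1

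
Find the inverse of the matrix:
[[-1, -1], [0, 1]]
[[-1, -1], [0, 1]]

For [[a,b],[c,d]], inverse = (1/det)·[[d,-b],[-c,a]]
det = -1·1 - -1·0 = -1
Inverse = (1/-1)·[[1, 1], [0, -1]]
        = [[-1, -1], [0, 1]]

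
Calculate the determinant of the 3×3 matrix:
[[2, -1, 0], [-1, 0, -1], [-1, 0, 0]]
-1

Expansion along first row:
det = 2·det([[0,-1],[0,0]]) - -1·det([[-1,-1],[-1,0]]) + 0·det([[-1,0],[-1,0]])
    = 2·(0·0 - -1·0) - -1·(-1·0 - -1·-1) + 0·(-1·0 - 0·-1)
    = 2·0 - -1·-1 + 0·0
    = 0 + -1 + 0 = -1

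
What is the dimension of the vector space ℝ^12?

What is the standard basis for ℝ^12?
Dimension = 12; standard basis = {e_1, e_2, e_3, …, e_12}

ℝ^12 is the space of 12-tuples of real numbers; its dimension is 12.
The standard basis consists of 12 vectors: e_1, e_2, e_3, …, e_12, where e_i is the vector with 1 in position i and 0 elsewhere.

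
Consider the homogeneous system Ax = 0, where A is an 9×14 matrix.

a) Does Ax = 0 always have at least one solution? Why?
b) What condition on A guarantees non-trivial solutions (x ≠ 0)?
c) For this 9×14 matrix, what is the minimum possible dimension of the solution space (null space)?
a) Yes, x = 0 is always a solution. b) When A has linearly dependent columns (rank < n). c) Minimum nullity = 5.

a) x = 0 satisfies A·0 = 0, so the zero vector is always a solution.
b) Non-trivial solutions exist iff the columns of A are linearly dependent, equivalently rank(A) < n (the number of columns).
c) By rank-nullity, rank(A) + nullity(A) = n = 14. Since A has only 9 rows, rank(A) ≤ 9, so nullity(A) ≥ 14 - 9 = 5.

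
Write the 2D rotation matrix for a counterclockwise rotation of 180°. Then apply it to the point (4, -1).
R = [[-1, 0], [0, -1]]; R·(4, -1) = (-4, 1)

Rotation matrix formula: R(θ) = [[cos θ, -sin θ], [sin θ, cos θ]]
For θ = 180°:
cos(180°) = -1
sin(180°) = 0
R = [[-1, 0], [0, -1]]
Apply to (4, -1): [-1·4 + (0)·-1, 0·4 + -1·-1] = (-4, 1)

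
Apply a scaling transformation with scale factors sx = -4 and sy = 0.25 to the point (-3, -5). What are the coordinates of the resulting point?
(12, -1.25)

Scaling matrix:
[[-4, 0], [0, 0.25]]
Result: (-3 × -4, -5 × 0.25) = (12, -1.25)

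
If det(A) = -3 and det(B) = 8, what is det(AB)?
-24

Use the multiplicative property of determinants: det(AB) = det(A)*det(B).
det(AB) = (-3)*(8) = -24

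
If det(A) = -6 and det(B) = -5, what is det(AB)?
30

Use the multiplicative property of determinants: det(AB) = det(A)*det(B).
det(AB) = (-6)*(-5) = 30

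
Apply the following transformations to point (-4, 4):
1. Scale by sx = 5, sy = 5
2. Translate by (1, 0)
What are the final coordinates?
(-19, 20)

Step 1: Scale (-4, 4) by (sx, sy) = (5, 5) → (-20, 20)
Step 2: Translate by (1, 0) → (-19, 20)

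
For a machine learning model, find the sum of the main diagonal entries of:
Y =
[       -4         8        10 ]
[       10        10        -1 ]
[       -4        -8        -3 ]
tr(Y) = -4 + 10 - 3 = 3

The trace of a square matrix is the sum of its diagonal entries.
Diagonal entries of Y: Y[0][0] = -4, Y[1][1] = 10, Y[2][2] = -3.
tr(Y) = -4 + 10 - 3 = 3.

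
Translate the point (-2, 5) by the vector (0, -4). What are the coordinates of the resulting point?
(-2, 1)

Translation by (0, -4):
x' = -2 + 0 = -2
y' = 5 + -4 = 1
Homogeneous matrix: [[1, 0, 0], [0, 1, -4], [0, 0, 1]]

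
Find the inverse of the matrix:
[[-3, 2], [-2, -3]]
[[-3/13, -2/13], [2/13, -3/13]]

For [[a,b],[c,d]], inverse = (1/det)·[[d,-b],[-c,a]]
det = -3·-3 - 2·-2 = 13
Inverse = (1/13)·[[-3, -2], [2, -3]]
        = [[-3/13, -2/13], [2/13, -3/13]]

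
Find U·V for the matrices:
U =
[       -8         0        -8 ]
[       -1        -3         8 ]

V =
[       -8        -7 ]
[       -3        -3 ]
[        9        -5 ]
UV =
[       -8        96 ]
[       89       -24 ]

Matrix multiplication: (UV)[i][j] = sum over k of U[i][k] * V[k][j].
  (UV)[0][0] = (-8)*(-8) + (0)*(-3) + (-8)*(9) = -8
  (UV)[0][1] = (-8)*(-7) + (0)*(-3) + (-8)*(-5) = 96
  (UV)[1][0] = (-1)*(-8) + (-3)*(-3) + (8)*(9) = 89
  (UV)[1][1] = (-1)*(-7) + (-3)*(-3) + (8)*(-5) = -24
UV =
[       -8        96 ]
[       89       -24 ]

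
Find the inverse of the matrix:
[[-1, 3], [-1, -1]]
[[-1/4, -3/4], [1/4, -1/4]]

For [[a,b],[c,d]], inverse = (1/det)·[[d,-b],[-c,a]]
det = -1·-1 - 3·-1 = 4
Inverse = (1/4)·[[-1, -3], [1, -1]]
        = [[-1/4, -3/4], [1/4, -1/4]]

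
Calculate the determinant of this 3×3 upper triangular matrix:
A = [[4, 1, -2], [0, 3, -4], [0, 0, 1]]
12

The determinant of a triangular matrix is the product of its diagonal entries (the off-diagonal entries above the diagonal do not affect it).
det(A) = (4) * (3) * (1) = 12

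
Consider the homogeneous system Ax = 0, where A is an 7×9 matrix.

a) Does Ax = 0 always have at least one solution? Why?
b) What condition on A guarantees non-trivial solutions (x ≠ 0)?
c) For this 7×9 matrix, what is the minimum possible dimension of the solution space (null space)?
a) Yes, x = 0 is always a solution. b) When A has linearly dependent columns (rank < n). c) Minimum nullity = 2.

a) x = 0 satisfies A·0 = 0, so the zero vector is always a solution.
b) Non-trivial solutions exist iff the columns of A are linearly dependent, equivalently rank(A) < n (the number of columns).
c) By rank-nullity, rank(A) + nullity(A) = n = 9. Since A has only 7 rows, rank(A) ≤ 7, so nullity(A) ≥ 9 - 7 = 2.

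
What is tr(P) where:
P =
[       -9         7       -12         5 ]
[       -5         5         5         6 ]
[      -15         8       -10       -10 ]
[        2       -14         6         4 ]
tr(P) = -9 + 5 - 10 + 4 = -10

The trace of a square matrix is the sum of its diagonal entries.
Diagonal entries of P: P[0][0] = -9, P[1][1] = 5, P[2][2] = -10, P[3][3] = 4.
tr(P) = -9 + 5 - 10 + 4 = -10.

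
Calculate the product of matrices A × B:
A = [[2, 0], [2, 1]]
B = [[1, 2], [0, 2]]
[[2, 4], [2, 6]]

Matrix multiplication:
C[0][0] = 2×1 + 0×0 = 2
C[0][1] = 2×2 + 0×2 = 4
C[1][0] = 2×1 + 1×0 = 2
C[1][1] = 2×2 + 1×2 = 6
Result: [[2, 4], [2, 6]]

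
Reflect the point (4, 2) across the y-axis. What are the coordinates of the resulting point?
(-4, 2)

Reflection across y-axis: (4, 2) → (-4, 2)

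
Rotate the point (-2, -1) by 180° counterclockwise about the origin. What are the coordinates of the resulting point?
(2, 1)

Rotation matrix R(θ) = [[cos θ, -sin θ], [sin θ, cos θ]]; for θ = 180°:
R = [[-1, 0], [0, -1]]
Result: R × [-2, -1]ᵀ = [-1·-2 + (0)·-1, 0·-2 + (-1)·-1]ᵀ = (2, 1)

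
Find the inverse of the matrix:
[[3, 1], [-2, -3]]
[[3/7, 1/7], [-2/7, -3/7]]

For [[a,b],[c,d]], inverse = (1/det)·[[d,-b],[-c,a]]
det = 3·-3 - 1·-2 = -7
Inverse = (1/-7)·[[-3, -1], [2, 3]]
        = [[3/7, 1/7], [-2/7, -3/7]]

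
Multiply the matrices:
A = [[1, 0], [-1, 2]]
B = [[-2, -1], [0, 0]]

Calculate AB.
[[-2, -1], [2, 1]]

Each entry (i,j) of AB = sum over k of A[i][k]*B[k][j].
(AB)[0][0] = (1)*(-2) + (0)*(0) = -2
(AB)[0][1] = (1)*(-1) + (0)*(0) = -1
(AB)[1][0] = (-1)*(-2) + (2)*(0) = 2
(AB)[1][1] = (-1)*(-1) + (2)*(0) = 1
AB = [[-2, -1], [2, 1]]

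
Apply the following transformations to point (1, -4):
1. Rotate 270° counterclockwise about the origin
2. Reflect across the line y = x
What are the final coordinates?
(-1, -4)

Step 1: Rotate 270° → (-4, -1)
Step 2: Reflect across the line y = x → (-1, -4)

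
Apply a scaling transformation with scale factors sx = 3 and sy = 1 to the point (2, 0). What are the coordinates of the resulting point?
(6, 0)

Scaling matrix:
[[3, 0], [0, 1]]
Result: (2 × 3, 0 × 1) = (6, 0)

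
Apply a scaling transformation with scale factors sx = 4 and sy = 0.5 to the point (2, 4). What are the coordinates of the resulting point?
(8, 2.0)

Scaling matrix:
[[4, 0], [0, 0.50]]
Result: (2 × 4, 4 × 0.5) = (8, 2.0)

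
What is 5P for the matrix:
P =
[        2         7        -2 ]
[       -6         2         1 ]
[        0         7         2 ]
5P =
[       10        35       -10 ]
[      -30        10         5 ]
[        0        35        10 ]

Scalar multiplication is elementwise: (5P)[i][j] = 5 * P[i][j].
  (5P)[0][0] = 5 * (2) = 10
  (5P)[0][1] = 5 * (7) = 35
  (5P)[0][2] = 5 * (-2) = -10
  (5P)[1][0] = 5 * (-6) = -30
  (5P)[1][1] = 5 * (2) = 10
  (5P)[1][2] = 5 * (1) = 5
  (5P)[2][0] = 5 * (0) = 0
  (5P)[2][1] = 5 * (7) = 35
  (5P)[2][2] = 5 * (2) = 10
5P =
[       10        35       -10 ]
[      -30        10         5 ]
[        0        35        10 ]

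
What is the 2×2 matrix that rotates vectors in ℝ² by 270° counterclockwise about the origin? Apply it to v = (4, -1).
R = [[0, 1], [-1, 0]]; R·v = (-1, -4)

A counterclockwise rotation by angle θ in ℝ² has matrix R(θ) = [[cos θ, -sin θ], [sin θ, cos θ]].
For θ = 270°: cos θ = 0, sin θ = -1.
R(270°) = [[0, 1], [-1, 0]].
R·v = [0·4 + (1)·-1, -1·4 + 0·-1] = (-1, -4).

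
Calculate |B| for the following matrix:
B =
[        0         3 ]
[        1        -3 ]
det(B) = -3

For a 2×2 matrix [[a, b], [c, d]], det = a*d - b*c.
det(B) = (0)*(-3) - (3)*(1) = 0 - 3 = -3.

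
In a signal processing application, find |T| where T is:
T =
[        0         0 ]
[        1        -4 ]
det(T) = 0

For a 2×2 matrix [[a, b], [c, d]], det = a*d - b*c.
det(T) = (0)*(-4) - (0)*(1) = 0 - 0 = 0.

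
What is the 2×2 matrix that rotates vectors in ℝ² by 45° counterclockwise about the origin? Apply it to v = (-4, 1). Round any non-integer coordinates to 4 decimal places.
R = [[√2/2, -√2/2], [√2/2, √2/2]]; R·v = (-3.5355, -2.1213)

A counterclockwise rotation by angle θ in ℝ² has matrix R(θ) = [[cos θ, -sin θ], [sin θ, cos θ]].
For θ = 45°: cos θ = √2/2, sin θ = √2/2.
R(45°) = [[√2/2, -√2/2], [√2/2, √2/2]].
R·v = [√2/2·-4 + (-√2/2)·1, √2/2·-4 + √2/2·1] = (-3.5355, -2.1213).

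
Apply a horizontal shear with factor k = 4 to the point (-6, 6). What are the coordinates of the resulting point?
(18, 6)

Shear matrix for horizontal shear with factor k = 4:
[[1, 4], [0, 1]]
Result: (-6, 6) → (18, 6)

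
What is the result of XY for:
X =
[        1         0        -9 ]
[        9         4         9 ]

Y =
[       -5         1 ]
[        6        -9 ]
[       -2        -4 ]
XY =
[       13        37 ]
[      -39       -63 ]

Matrix multiplication: (XY)[i][j] = sum over k of X[i][k] * Y[k][j].
  (XY)[0][0] = (1)*(-5) + (0)*(6) + (-9)*(-2) = 13
  (XY)[0][1] = (1)*(1) + (0)*(-9) + (-9)*(-4) = 37
  (XY)[1][0] = (9)*(-5) + (4)*(6) + (9)*(-2) = -39
  (XY)[1][1] = (9)*(1) + (4)*(-9) + (9)*(-4) = -63
XY =
[       13        37 ]
[      -39       -63 ]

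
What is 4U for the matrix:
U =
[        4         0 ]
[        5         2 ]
4U =
[       16         0 ]
[       20         8 ]

Scalar multiplication is elementwise: (4U)[i][j] = 4 * U[i][j].
  (4U)[0][0] = 4 * (4) = 16
  (4U)[0][1] = 4 * (0) = 0
  (4U)[1][0] = 4 * (5) = 20
  (4U)[1][1] = 4 * (2) = 8
4U =
[       16         0 ]
[       20         8 ]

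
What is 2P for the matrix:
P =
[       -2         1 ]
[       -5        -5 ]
2P =
[       -4         2 ]
[      -10       -10 ]

Scalar multiplication is elementwise: (2P)[i][j] = 2 * P[i][j].
  (2P)[0][0] = 2 * (-2) = -4
  (2P)[0][1] = 2 * (1) = 2
  (2P)[1][0] = 2 * (-5) = -10
  (2P)[1][1] = 2 * (-5) = -10
2P =
[       -4         2 ]
[      -10       -10 ]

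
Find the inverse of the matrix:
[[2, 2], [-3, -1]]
[[-1/4, -1/2], [3/4, 1/2]]

For [[a,b],[c,d]], inverse = (1/det)·[[d,-b],[-c,a]]
det = 2·-1 - 2·-3 = 4
Inverse = (1/4)·[[-1, -2], [3, 2]]
        = [[-1/4, -1/2], [3/4, 1/2]]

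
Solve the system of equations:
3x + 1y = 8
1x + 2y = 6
x = 2, y = 2

Use elimination (row reduction):
Equation 1: 3x + 1y = 8.
Equation 2: 1x + 2y = 6.
Multiply Eq1 by 1 and Eq2 by 3: 3x + 1y = 8;  3x + 6y = 18.
Subtract: (5)y = 10, so y = 2.
Back-substitute into Eq1: 3x + 1*(2) = 8, so x = 2.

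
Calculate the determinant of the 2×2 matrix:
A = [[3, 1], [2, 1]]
1

For A = [[a, b], [c, d]], det(A) = a*d - b*c.
det(A) = (3)*(1) - (1)*(2) = 3 - 2 = 1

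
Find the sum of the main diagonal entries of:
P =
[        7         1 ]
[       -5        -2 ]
tr(P) = 7 - 2 = 5

The trace of a square matrix is the sum of its diagonal entries.
Diagonal entries of P: P[0][0] = 7, P[1][1] = -2.
tr(P) = 7 - 2 = 5.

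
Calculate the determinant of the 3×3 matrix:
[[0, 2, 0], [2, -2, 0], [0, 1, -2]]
8

Expansion along first row:
det = 0·det([[-2,0],[1,-2]]) - 2·det([[2,0],[0,-2]]) + 0·det([[2,-2],[0,1]])
    = 0·(-2·-2 - 0·1) - 2·(2·-2 - 0·0) + 0·(2·1 - -2·0)
    = 0·4 - 2·-4 + 0·2
    = 0 + 8 + 0 = 8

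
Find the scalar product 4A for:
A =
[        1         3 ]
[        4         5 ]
4A =
[        4        12 ]
[       16        20 ]

Scalar multiplication is elementwise: (4A)[i][j] = 4 * A[i][j].
  (4A)[0][0] = 4 * (1) = 4
  (4A)[0][1] = 4 * (3) = 12
  (4A)[1][0] = 4 * (4) = 16
  (4A)[1][1] = 4 * (5) = 20
4A =
[        4        12 ]
[       16        20 ]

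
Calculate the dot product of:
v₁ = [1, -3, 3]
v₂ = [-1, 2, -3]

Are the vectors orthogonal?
-16, No

The dot product is the sum of products of corresponding components.
v₁·v₂ = (1)*(-1) + (-3)*(2) + (3)*(-3) = -1 - 6 - 9 = -16.
Two vectors are orthogonal iff their dot product is 0; here the dot product is -16, so the vectors are not orthogonal.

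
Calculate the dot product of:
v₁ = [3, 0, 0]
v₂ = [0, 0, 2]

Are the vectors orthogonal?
0, Yes

The dot product is the sum of products of corresponding components.
v₁·v₂ = (3)*(0) + (0)*(0) + (0)*(2) = 0 + 0 + 0 = 0.
Two vectors are orthogonal iff their dot product is 0; here the dot product is 0, so the vectors are orthogonal.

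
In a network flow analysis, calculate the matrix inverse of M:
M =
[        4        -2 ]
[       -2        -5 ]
det(M) = -24
M⁻¹ =
[     5/24     -1/12 ]
[    -1/12      -1/6 ]

For a 2×2 matrix M = [[a, b], [c, d]] with det(M) ≠ 0, M⁻¹ = (1/det(M)) * [[d, -b], [-c, a]].
det(M) = (4)*(-5) - (-2)*(-2) = -20 - 4 = -24.
M⁻¹ = (1/-24) * [[-5, 2], [2, 4]].
Dividing each entry by -24 and reducing:
M⁻¹ =
[     5/24     -1/12 ]
[    -1/12      -1/6 ]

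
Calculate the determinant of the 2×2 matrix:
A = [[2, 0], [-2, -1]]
-2

For A = [[a, b], [c, d]], det(A) = a*d - b*c.
det(A) = (2)*(-1) - (0)*(-2) = -2 - 0 = -2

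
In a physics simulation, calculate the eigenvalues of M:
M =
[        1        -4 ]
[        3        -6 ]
λ = -3, -2

Solve det(M - λI) = 0. For a 2×2 matrix the characteristic equation is λ² - (trace)λ + det = 0.
trace(M) = a + d = 1 - 6 = -5.
det(M) = a*d - b*c = (1)*(-6) - (-4)*(3) = -6 + 12 = 6.
Characteristic equation: λ² - (-5)λ + (6) = 0.
Discriminant = (-5)² - 4*(6) = 25 - 24 = 1.
λ = (-5 ± √1) / 2 = (-5 ± 1) / 2 = -3, -2.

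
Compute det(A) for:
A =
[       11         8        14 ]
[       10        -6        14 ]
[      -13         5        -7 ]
det(A) = -1596

Expand along row 0 (cofactor expansion): det(A) = a*(e*i - f*h) - b*(d*i - f*g) + c*(d*h - e*g), where the 3×3 is [[a, b, c], [d, e, f], [g, h, i]].
Minor M_00 = (-6)*(-7) - (14)*(5) = 42 - 70 = -28.
Minor M_01 = (10)*(-7) - (14)*(-13) = -70 + 182 = 112.
Minor M_02 = (10)*(5) - (-6)*(-13) = 50 - 78 = -28.
det(A) = (11)*(-28) - (8)*(112) + (14)*(-28) = -308 - 896 - 392 = -1596.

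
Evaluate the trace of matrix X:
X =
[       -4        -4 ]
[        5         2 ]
tr(X) = -4 + 2 = -2

The trace of a square matrix is the sum of its diagonal entries.
Diagonal entries of X: X[0][0] = -4, X[1][1] = 2.
tr(X) = -4 + 2 = -2.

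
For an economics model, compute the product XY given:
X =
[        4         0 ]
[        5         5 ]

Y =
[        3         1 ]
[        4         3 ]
XY =
[       12         4 ]
[       35        20 ]

Matrix multiplication: (XY)[i][j] = sum over k of X[i][k] * Y[k][j].
  (XY)[0][0] = (4)*(3) + (0)*(4) = 12
  (XY)[0][1] = (4)*(1) + (0)*(3) = 4
  (XY)[1][0] = (5)*(3) + (5)*(4) = 35
  (XY)[1][1] = (5)*(1) + (5)*(3) = 20
XY =
[       12         4 ]
[       35        20 ]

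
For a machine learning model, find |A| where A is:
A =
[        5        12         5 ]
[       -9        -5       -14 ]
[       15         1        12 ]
det(A) = -1124

Expand along row 0 (cofactor expansion): det(A) = a*(e*i - f*h) - b*(d*i - f*g) + c*(d*h - e*g), where the 3×3 is [[a, b, c], [d, e, f], [g, h, i]].
Minor M_00 = (-5)*(12) - (-14)*(1) = -60 + 14 = -46.
Minor M_01 = (-9)*(12) - (-14)*(15) = -108 + 210 = 102.
Minor M_02 = (-9)*(1) - (-5)*(15) = -9 + 75 = 66.
det(A) = (5)*(-46) - (12)*(102) + (5)*(66) = -230 - 1224 + 330 = -1124.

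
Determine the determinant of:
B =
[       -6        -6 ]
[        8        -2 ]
det(B) = 60

For a 2×2 matrix [[a, b], [c, d]], det = a*d - b*c.
det(B) = (-6)*(-2) - (-6)*(8) = 12 + 48 = 60.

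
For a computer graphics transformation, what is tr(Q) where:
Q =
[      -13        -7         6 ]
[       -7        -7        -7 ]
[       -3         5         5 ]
tr(Q) = -13 - 7 + 5 = -15

The trace of a square matrix is the sum of its diagonal entries.
Diagonal entries of Q: Q[0][0] = -13, Q[1][1] = -7, Q[2][2] = 5.
tr(Q) = -13 - 7 + 5 = -15.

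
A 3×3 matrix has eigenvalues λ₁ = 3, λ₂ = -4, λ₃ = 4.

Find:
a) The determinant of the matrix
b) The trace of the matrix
det = -48, trace = 3

Two standard eigenvalue identities:
- det(A) equals the product of the eigenvalues (counted with multiplicity).
- trace(A) equals the sum of the eigenvalues.
det(A) = (3)*(-4)*(4) = -48.
trace(A) = 3 - 4 + 4 = 3.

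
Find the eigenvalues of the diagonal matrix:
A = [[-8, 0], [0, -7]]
λ₁ = -8, λ₂ = -7

The characteristic polynomial of A is det(A - λI) = (-8 - λ)(-7 - λ) = 0.
The roots are λ = -8 and λ = -7, so the eigenvalues are the diagonal entries.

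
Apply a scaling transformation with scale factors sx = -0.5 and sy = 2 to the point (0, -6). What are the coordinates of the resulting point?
(0.0, -12)

Scaling matrix:
[[-0.50, 0], [0, 2]]
Result: (0 × -0.5, -6 × 2) = (0.0, -12)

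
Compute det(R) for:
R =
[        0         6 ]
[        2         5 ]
det(R) = -12

For a 2×2 matrix [[a, b], [c, d]], det = a*d - b*c.
det(R) = (0)*(5) - (6)*(2) = 0 - 12 = -12.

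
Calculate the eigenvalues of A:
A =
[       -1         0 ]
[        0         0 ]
λ = -1, 0

Solve det(A - λI) = 0. For a 2×2 matrix the characteristic equation is λ² - (trace)λ + det = 0.
trace(A) = a + d = -1 + 0 = -1.
det(A) = a*d - b*c = (-1)*(0) - (0)*(0) = 0 - 0 = 0.
Characteristic equation: λ² - (-1)λ + (0) = 0.
Discriminant = (-1)² - 4*(0) = 1 - 0 = 1.
λ = (-1 ± √1) / 2 = (-1 ± 1) / 2 = -1, 0.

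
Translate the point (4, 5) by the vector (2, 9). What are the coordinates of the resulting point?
(6, 14)

Translation by (2, 9):
x' = 4 + 2 = 6
y' = 5 + 9 = 14
Homogeneous matrix: [[1, 0, 2], [0, 1, 9], [0, 0, 1]]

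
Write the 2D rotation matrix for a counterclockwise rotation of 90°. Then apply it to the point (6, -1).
R = [[0, -1], [1, 0]]; R·(6, -1) = (1, 6)

Rotation matrix formula: R(θ) = [[cos θ, -sin θ], [sin θ, cos θ]]
For θ = 90°:
cos(90°) = 0
sin(90°) = 1
R = [[0, -1], [1, 0]]
Apply to (6, -1): [0·6 + (-1)·-1, 1·6 + 0·-1] = (1, 6)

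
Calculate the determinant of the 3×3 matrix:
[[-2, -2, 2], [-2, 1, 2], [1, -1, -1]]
0

Expansion along first row:
det = -2·det([[1,2],[-1,-1]]) - -2·det([[-2,2],[1,-1]]) + 2·det([[-2,1],[1,-1]])
    = -2·(1·-1 - 2·-1) - -2·(-2·-1 - 2·1) + 2·(-2·-1 - 1·1)
    = -2·1 - -2·0 + 2·1
    = -2 + 0 + 2 = 0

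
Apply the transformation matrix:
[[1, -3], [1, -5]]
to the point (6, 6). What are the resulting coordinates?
(-12, -24)

Matrix multiplication:
[[1, -3], [1, -5]] × [6, 6]ᵀ
= [1×6 + -3×6, 1×6 + -5×6]ᵀ
= [-12.0000, -24.0000]ᵀ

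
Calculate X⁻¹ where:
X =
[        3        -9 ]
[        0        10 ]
det(X) = 30
X⁻¹ =
[      1/3      3/10 ]
[        0      1/10 ]

For a 2×2 matrix X = [[a, b], [c, d]] with det(X) ≠ 0, X⁻¹ = (1/det(X)) * [[d, -b], [-c, a]].
det(X) = (3)*(10) - (-9)*(0) = 30 - 0 = 30.
X⁻¹ = (1/30) * [[10, 9], [0, 3]].
Dividing each entry by 30 and reducing:
X⁻¹ =
[      1/3      3/10 ]
[        0      1/10 ]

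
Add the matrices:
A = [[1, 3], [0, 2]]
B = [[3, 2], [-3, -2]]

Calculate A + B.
[[4, 5], [-3, 0]]

Add corresponding elements:
(1)+(3)=4
(3)+(2)=5
(0)+(-3)=-3
(2)+(-2)=0
A + B = [[4, 5], [-3, 0]]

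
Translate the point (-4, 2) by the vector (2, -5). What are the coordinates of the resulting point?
(-2, -3)

Translation by (2, -5):
x' = -4 + 2 = -2
y' = 2 + -5 = -3
Homogeneous matrix: [[1, 0, 2], [0, 1, -5], [0, 0, 1]]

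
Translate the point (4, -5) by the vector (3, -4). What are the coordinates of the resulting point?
(7, -9)

Translation by (3, -4):
x' = 4 + 3 = 7
y' = -5 + -4 = -9
Homogeneous matrix: [[1, 0, 3], [0, 1, -4], [0, 0, 1]]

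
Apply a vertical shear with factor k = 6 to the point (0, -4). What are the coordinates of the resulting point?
(0, -4)

Shear matrix for vertical shear with factor k = 6:
[[1, 0], [6, 1]]
Result: (0, -4) → (0, -4)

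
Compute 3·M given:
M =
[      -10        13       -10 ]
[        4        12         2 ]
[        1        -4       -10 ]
3M =
[      -30        39       -30 ]
[       12        36         6 ]
[        3       -12       -30 ]

Scalar multiplication is elementwise: (3M)[i][j] = 3 * M[i][j].
  (3M)[0][0] = 3 * (-10) = -30
  (3M)[0][1] = 3 * (13) = 39
  (3M)[0][2] = 3 * (-10) = -30
  (3M)[1][0] = 3 * (4) = 12
  (3M)[1][1] = 3 * (12) = 36
  (3M)[1][2] = 3 * (2) = 6
  (3M)[2][0] = 3 * (1) = 3
  (3M)[2][1] = 3 * (-4) = -12
  (3M)[2][2] = 3 * (-10) = -30
3M =
[      -30        39       -30 ]
[       12        36         6 ]
[        3       -12       -30 ]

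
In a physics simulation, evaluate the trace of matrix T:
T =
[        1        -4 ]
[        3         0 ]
tr(T) = 1 + 0 = 1

The trace of a square matrix is the sum of its diagonal entries.
Diagonal entries of T: T[0][0] = 1, T[1][1] = 0.
tr(T) = 1 + 0 = 1.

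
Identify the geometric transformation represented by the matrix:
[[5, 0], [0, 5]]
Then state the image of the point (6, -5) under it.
uniform scaling by factor 5; image of (6, -5) is (30, -25)

This is a diagonal matrix with equal entries 5, so it scales both axes by the same factor 5.
The matrix [[5, 0], [0, 5]] represents: uniform scaling by factor 5.
Applying it to (6, -5): [5·6 + 0·-5, 0·6 + 5·-5] = (30, -25).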